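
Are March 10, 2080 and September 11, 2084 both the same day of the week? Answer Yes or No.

From Mar 10, 2080 to Sep 11, 2084 is 1646 days.
1646 mod 7 = 1, so they are different weekdays.
(Mar 10, 2080 is a Sunday; Sep 11, 2084 is a Monday.)

No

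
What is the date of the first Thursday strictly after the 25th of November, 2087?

Nov 25, 2087 is a Tuesday.
From Tuesday to the next Thursday is 2 days.
Nov 25, 2087 + 2 = Nov 27, 2087.

November 27, 2087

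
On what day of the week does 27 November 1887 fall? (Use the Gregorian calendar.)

Doomsday rule: the anchor day for the 1800s is Friday. For year 87: 87÷12 = 7 r 3, and 3÷4 = 0, so 7+3+0 = 10.
Friday + 10 ≡ Monday — that's 1887's doomsday.
In November the doomsday date is Nov 7.
Nov 27 is 20 days after Nov 7; 20 mod 7 = 6, so Monday + 6 = Sunday.

Sunday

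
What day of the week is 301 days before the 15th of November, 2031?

Saturday

First find the weekday of Nov 15, 2031. Doomsday rule: the anchor day for the 2000s is Tuesday. For year 31: 31÷12 = 2 r 7, and 7÷4 = 1, so 2+7+1 = 10.
Tuesday + 10 ≡ Friday — that's 2031's doomsday.
In November the doomsday date is Nov 7.
Nov 15 is 8 days after Nov 7; 8 mod 7 = 1, so Friday + 1 = Saturday.
301 mod 7 = 0, so 301 days before a Saturday is Saturday − 0 = Saturday.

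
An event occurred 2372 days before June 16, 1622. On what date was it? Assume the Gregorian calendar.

December 18, 1615

−365 (one year) → Jun 16, 1621 (2007 left).
−365 (one year) → Jun 16, 1620 (1642 left).
−366 (one year; includes Feb 29, 1620) → Jun 16, 1619 (1276 left).
−365 (one year) → Jun 16, 1618 (911 left).
−365 (one year) → Jun 16, 1617 (546 left).
−365 (one year) → Jun 16, 1616 (181 left).
−16 → May 31, 1616 (end of May, 31 days; 165 left).
−31 → Apr 30, 1616 (end of Apr, 30 days; 134 left).
−30 → Mar 31, 1616 (end of Mar, 31 days; 104 left).
−31 → Feb 29, 1616 (end of Feb, 29 days; 73 left).
−29 → Jan 31, 1616 (end of Jan, 31 days; 44 left).
−31 → Dec 31, 1615 (end of Dec, 31 days; 13 left).
−13 → Dec 18, 1615.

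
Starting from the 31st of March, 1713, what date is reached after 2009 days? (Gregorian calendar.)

+365 (one year) → Mar 31, 1714 (1644 left).
+365 (one year) → Mar 31, 1715 (1279 left).
+366 (one year; includes Feb 29, 1716) → Mar 31, 1716 (913 left).
+365 (one year) → Mar 31, 1717 (548 left).
+365 (one year) → Mar 31, 1718 (183 left).
Mar has 31 days: +1 → Apr 1, 1718 (182 left).
Apr has 30 days: +30 → May 1, 1718 (152 left).
May has 31 days: +31 → Jun 1, 1718 (121 left).
Jun has 30 days: +30 → Jul 1, 1718 (91 left).
Jul has 31 days: +31 → Aug 1, 1718 (60 left).
Aug has 31 days: +31 → Sep 1, 1718 (29 left).
+29 → Sep 30, 1718.

September 30, 1718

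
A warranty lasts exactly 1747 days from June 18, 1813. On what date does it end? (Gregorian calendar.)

March 31, 1818

+365 (one year) → Jun 18, 1814 (1382 left).
+365 (one year) → Jun 18, 1815 (1017 left).
+366 (one year; includes Feb 29, 1816) → Jun 18, 1816 (651 left).
+365 (one year) → Jun 18, 1817 (286 left).
Jun has 30 days: +13 → Jul 1, 1817 (273 left).
Jul has 31 days: +31 → Aug 1, 1817 (242 left).
Aug has 31 days: +31 → Sep 1, 1817 (211 left).
Sep has 30 days: +30 → Oct 1, 1817 (181 left).
Oct has 31 days: +31 → Nov 1, 1817 (150 left).
Nov has 30 days: +30 → Dec 1, 1817 (120 left).
Dec has 31 days: +31 → Jan 1, 1818 (89 left).
Jan has 31 days: +31 → Feb 1, 1818 (58 left).
Feb has 28 days: +28 → Mar 1, 1818 (30 left).
+30 → Mar 31, 1818.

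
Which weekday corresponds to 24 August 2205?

Saturday

Doomsday rule: the anchor day for the 2200s is Friday. For year 05: 5÷12 = 0 r 5, and 5÷4 = 1, so 0+5+1 = 6.
Friday + 6 ≡ Thursday — that's 2205's doomsday.
In August the doomsday date is Aug 8.
Aug 24 is 16 days after Aug 8; 16 mod 7 = 2, so Thursday + 2 = Saturday.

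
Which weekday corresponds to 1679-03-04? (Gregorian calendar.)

Doomsday rule: the anchor day for the 1600s is Tuesday. For year 79: 79÷12 = 6 r 7, and 7÷4 = 1, so 6+7+1 = 14.
Tuesday + 14 ≡ Tuesday — that's 1679's doomsday.
In March the doomsday date is Mar 14.
Mar 4 is 10 days before Mar 14; 10 mod 7 = 3, so Tuesday − 3 = Saturday.

Saturday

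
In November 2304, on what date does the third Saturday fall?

November 19, 2304

November 1, 2304 is a Tuesday.
The first Saturday is therefore November 5 (4 days later).
The third Saturday is 5 + 2×7 = November 19.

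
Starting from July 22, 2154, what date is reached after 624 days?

+365 (one year) → Jul 22, 2155 (259 left).
Jul has 31 days: +10 → Aug 1, 2155 (249 left).
Aug has 31 days: +31 → Sep 1, 2155 (218 left).
Sep has 30 days: +30 → Oct 1, 2155 (188 left).
Oct has 31 days: +31 → Nov 1, 2155 (157 left).
Nov has 30 days: +30 → Dec 1, 2155 (127 left).
Dec has 31 days: +31 → Jan 1, 2156 (96 left).
Jan has 31 days: +31 → Feb 1, 2156 (65 left).
Feb has 29 days: +29 → Mar 1, 2156 (36 left).
Mar has 31 days: +31 → Apr 1, 2156 (5 left).
+5 → Apr 6, 2156.

April 6, 2156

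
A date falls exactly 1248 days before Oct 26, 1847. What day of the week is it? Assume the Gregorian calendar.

Sunday

First find the weekday of Oct 26, 1847. Doomsday rule: the anchor day for the 1800s is Friday. For year 47: 47÷12 = 3 r 11, and 11÷4 = 2, so 3+11+2 = 16.
Friday + 16 ≡ Sunday — that's 1847's doomsday.
In October the doomsday date is Oct 10.
Oct 26 is 16 days after Oct 10; 16 mod 7 = 2, so Sunday + 2 = Tuesday.
1248 mod 7 = 2, so 1248 days before a Tuesday is Tuesday − 2 = Sunday.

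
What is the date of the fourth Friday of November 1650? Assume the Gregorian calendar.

November 1, 1650 is a Tuesday.
The first Friday is therefore November 4 (3 days later).
The fourth Friday is 4 + 3×7 = November 25.

November 25, 1650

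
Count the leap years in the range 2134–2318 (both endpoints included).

Multiples of 4 in [2134,2318]: 46.
Of those, multiples of 100: 2 (not leap unless ÷400).
Multiples of 400: 0.
Leap years = 46 − 2 + 0 = 44.

44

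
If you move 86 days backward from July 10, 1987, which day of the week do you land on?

Wednesday

Jul 10, 1987 is a Friday.
86 mod 7 = 2, so 86 days before a Friday is Friday − 2 = Wednesday.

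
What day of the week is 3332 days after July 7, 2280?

Wednesday

Jul 7, 2280 is a Wednesday.
3332 mod 7 = 0, so 3332 days after a Wednesday is Wednesday + 0 = Wednesday.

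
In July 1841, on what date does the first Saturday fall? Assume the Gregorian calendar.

July 1, 1841 is a Thursday.
The first Saturday is therefore July 3 (2 days later).

July 3, 1841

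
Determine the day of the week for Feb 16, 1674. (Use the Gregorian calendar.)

Friday

Doomsday rule: the anchor day for the 1600s is Tuesday. For year 74: 74÷12 = 6 r 2, and 2÷4 = 0, so 6+2+0 = 8.
Tuesday + 8 ≡ Wednesday — that's 1674's doomsday.
In February the doomsday date is Feb 28 (1674 is not a leap year).
Feb 16 is 12 days before Feb 28; 12 mod 7 = 5, so Wednesday − 5 = Friday.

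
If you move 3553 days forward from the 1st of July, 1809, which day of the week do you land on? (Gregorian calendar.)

Jul 1, 1809 is a Saturday.
3553 mod 7 = 4, so 3553 days after a Saturday is Saturday + 4 = Wednesday.

Wednesday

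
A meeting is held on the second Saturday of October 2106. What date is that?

October 1, 2106 is a Friday.
The first Saturday is therefore October 2 (1 days later).
The second Saturday is 2 + 1×7 = October 9.

October 9, 2106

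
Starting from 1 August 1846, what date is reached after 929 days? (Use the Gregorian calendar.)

February 15, 1849

+365 (one year) → Aug 1, 1847 (564 left).
+366 (one year; includes Feb 29, 1848) → Aug 1, 1848 (198 left).
Aug has 31 days: +31 → Sep 1, 1848 (167 left).
Sep has 30 days: +30 → Oct 1, 1848 (137 left).
Oct has 31 days: +31 → Nov 1, 1848 (106 left).
Nov has 30 days: +30 → Dec 1, 1848 (76 left).
Dec has 31 days: +31 → Jan 1, 1849 (45 left).
Jan has 31 days: +31 → Feb 1, 1849 (14 left).
+14 → Feb 15, 1849.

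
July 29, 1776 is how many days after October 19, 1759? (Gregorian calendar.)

6128

Oct 19, 1759 → Oct 19, 1760: 366 days (Feb 29, 1760 is in that span).
Oct 19, 1760 → Oct 19, 1761: 365 days.
Oct 19, 1761 → Oct 19, 1762: 365 days.
Oct 19, 1762 → Oct 19, 1763: 365 days.
Oct 19, 1763 → Oct 19, 1764: 366 days (Feb 29, 1764 is in that span).
Oct 19, 1764 → Oct 19, 1765: 365 days.
Oct 19, 1765 → Oct 19, 1766: 365 days.
Oct 19, 1766 → Oct 19, 1767: 365 days.
Oct 19, 1767 → Oct 19, 1768: 366 days (Feb 29, 1768 is in that span).
Oct 19, 1768 → Oct 19, 1769: 365 days.
Oct 19, 1769 → Oct 19, 1770: 365 days.
Oct 19, 1770 → Oct 19, 1771: 365 days.
Oct 19, 1771 → Oct 19, 1772: 366 days (Feb 29, 1772 is in that span).
Oct 19, 1772 → Oct 19, 1773: 365 days.
Oct 19, 1773 → Oct 19, 1774: 365 days.
Oct 19, 1774 → Oct 19, 1775: 365 days.
Oct 19, 1775 → Nov 19, 1775: 31 days (October has 31).
Nov 19, 1775 → Dec 19, 1775: 30 days (November has 30).
Dec 19, 1775 → Jan 19, 1776: 31 days (December has 31).
Jan 19, 1776 → Feb 19, 1776: 31 days (January has 31).
Feb 19, 1776 → Mar 19, 1776: 29 days (February has 29).
Mar 19, 1776 → Apr 19, 1776: 31 days (March has 31).
Apr 19, 1776 → May 19, 1776: 30 days (April has 30).
May 19, 1776 → Jun 19, 1776: 31 days (May has 31).
Jun 19, 1776 → Jul 19, 1776: 30 days (June has 30).
Jul 19, 1776 → Jul 29, 1776: 10 days.
Total: 6128 days.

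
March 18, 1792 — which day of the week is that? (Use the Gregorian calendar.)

Doomsday rule: the anchor day for the 1700s is Sunday. For year 92: 92÷12 = 7 r 8, and 8÷4 = 2, so 7+8+2 = 17.
Sunday + 17 ≡ Wednesday — that's 1792's doomsday.
In March the doomsday date is Mar 14.
Mar 18 is 4 days after Mar 14; 4 mod 7 = 4, so Wednesday + 4 = Sunday.

Sunday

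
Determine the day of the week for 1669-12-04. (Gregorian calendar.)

Doomsday rule: the anchor day for the 1600s is Tuesday. For year 69: 69÷12 = 5 r 9, and 9÷4 = 2, so 5+9+2 = 16.
Tuesday + 16 ≡ Thursday — that's 1669's doomsday.
In December the doomsday date is Dec 12.
Dec 4 is 8 days before Dec 12; 8 mod 7 = 1, so Thursday − 1 = Wednesday.

Wednesday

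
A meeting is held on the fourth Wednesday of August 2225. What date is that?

August 1, 2225 is a Monday.
The first Wednesday is therefore August 3 (2 days later).
The fourth Wednesday is 3 + 3×7 = August 24.

August 24, 2225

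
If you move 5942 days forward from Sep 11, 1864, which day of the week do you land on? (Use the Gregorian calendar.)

Saturday

Sep 11, 1864 is a Sunday.
5942 mod 7 = 6, so 5942 days after a Sunday is Sunday + 6 = Saturday.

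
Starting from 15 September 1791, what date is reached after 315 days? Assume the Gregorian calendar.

Sep has 30 days: +16 → Oct 1, 1791 (299 left).
Oct has 31 days: +31 → Nov 1, 1791 (268 left).
Nov has 30 days: +30 → Dec 1, 1791 (238 left).
Dec has 31 days: +31 → Jan 1, 1792 (207 left).
Jan has 31 days: +31 → Feb 1, 1792 (176 left).
Feb has 29 days: +29 → Mar 1, 1792 (147 left).
Mar has 31 days: +31 → Apr 1, 1792 (116 left).
Apr has 30 days: +30 → May 1, 1792 (86 left).
May has 31 days: +31 → Jun 1, 1792 (55 left).
Jun has 30 days: +30 → Jul 1, 1792 (25 left).
+25 → Jul 26, 1792.

July 26, 1792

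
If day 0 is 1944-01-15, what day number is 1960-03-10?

5899

Jan 15, 1944 → Jan 15, 1945: 366 days (Feb 29, 1944 is in that span).
Jan 15, 1945 → Jan 15, 1946: 365 days.
Jan 15, 1946 → Jan 15, 1947: 365 days.
Jan 15, 1947 → Jan 15, 1948: 365 days.
Jan 15, 1948 → Jan 15, 1949: 366 days (Feb 29, 1948 is in that span).
Jan 15, 1949 → Jan 15, 1950: 365 days.
Jan 15, 1950 → Jan 15, 1951: 365 days.
Jan 15, 1951 → Jan 15, 1952: 365 days.
Jan 15, 1952 → Jan 15, 1953: 366 days (Feb 29, 1952 is in that span).
Jan 15, 1953 → Jan 15, 1954: 365 days.
Jan 15, 1954 → Jan 15, 1955: 365 days.
Jan 15, 1955 → Jan 15, 1956: 365 days.
Jan 15, 1956 → Jan 15, 1957: 366 days (Feb 29, 1956 is in that span).
Jan 15, 1957 → Jan 15, 1958: 365 days.
Jan 15, 1958 → Jan 15, 1959: 365 days.
Jan 15, 1959 → Jan 15, 1960: 365 days.
Jan 15, 1960 → Feb 15, 1960: 31 days (January has 31).
Feb 15, 1960 → Mar 10, 1960: 24 days.
Total: 5899 days.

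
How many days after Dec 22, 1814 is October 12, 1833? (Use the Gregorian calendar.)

6869

Dec 22, 1814 → Dec 22, 1815: 365 days.
Dec 22, 1815 → Dec 22, 1816: 366 days (Feb 29, 1816 is in that span).
Dec 22, 1816 → Dec 22, 1817: 365 days.
Dec 22, 1817 → Dec 22, 1818: 365 days.
Dec 22, 1818 → Dec 22, 1819: 365 days.
Dec 22, 1819 → Dec 22, 1820: 366 days (Feb 29, 1820 is in that span).
Dec 22, 1820 → Dec 22, 1821: 365 days.
Dec 22, 1821 → Dec 22, 1822: 365 days.
Dec 22, 1822 → Dec 22, 1823: 365 days.
Dec 22, 1823 → Dec 22, 1824: 366 days (Feb 29, 1824 is in that span).
Dec 22, 1824 → Dec 22, 1825: 365 days.
Dec 22, 1825 → Dec 22, 1826: 365 days.
Dec 22, 1826 → Dec 22, 1827: 365 days.
Dec 22, 1827 → Dec 22, 1828: 366 days (Feb 29, 1828 is in that span).
Dec 22, 1828 → Dec 22, 1829: 365 days.
Dec 22, 1829 → Dec 22, 1830: 365 days.
Dec 22, 1830 → Dec 22, 1831: 365 days.
Dec 22, 1831 → Dec 22, 1832: 366 days (Feb 29, 1832 is in that span).
Dec 22, 1832 → Jan 22, 1833: 31 days (December has 31).
Jan 22, 1833 → Feb 22, 1833: 31 days (January has 31).
Feb 22, 1833 → Mar 22, 1833: 28 days (February has 28).
Mar 22, 1833 → Apr 22, 1833: 31 days (March has 31).
Apr 22, 1833 → May 22, 1833: 30 days (April has 30).
May 22, 1833 → Jun 22, 1833: 31 days (May has 31).
Jun 22, 1833 → Jul 22, 1833: 30 days (June has 30).
Jul 22, 1833 → Aug 22, 1833: 31 days (July has 31).
Aug 22, 1833 → Sep 22, 1833: 31 days (August has 31).
Sep 22, 1833 → Oct 12, 1833: 20 days.
Total: 6869 days.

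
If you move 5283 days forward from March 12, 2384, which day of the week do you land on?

Saturday

Mar 12, 2384 is a Monday.
5283 mod 7 = 5, so 5283 days after a Monday is Monday + 5 = Saturday.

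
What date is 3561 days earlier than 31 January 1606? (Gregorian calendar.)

May 2, 1596

−365 (one year) → Jan 31, 1605 (3196 left).
−366 (one year; includes Feb 29, 1604) → Jan 31, 1604 (2830 left).
−365 (one year) → Jan 31, 1603 (2465 left).
−365 (one year) → Jan 31, 1602 (2100 left).
−365 (one year) → Jan 31, 1601 (1735 left).
−366 (one year; includes Feb 29, 1600) → Jan 31, 1600 (1369 left).
−365 (one year) → Jan 31, 1599 (1004 left).
−365 (one year) → Jan 31, 1598 (639 left).
−365 (one year) → Jan 31, 1597 (274 left).
−31 → Dec 31, 1596 (end of Dec, 31 days; 243 left).
−31 → Nov 30, 1596 (end of Nov, 30 days; 212 left).
−30 → Oct 31, 1596 (end of Oct, 31 days; 182 left).
−31 → Sep 30, 1596 (end of Sep, 30 days; 151 left).
−30 → Aug 31, 1596 (end of Aug, 31 days; 121 left).
−31 → Jul 31, 1596 (end of Jul, 31 days; 90 left).
−31 → Jun 30, 1596 (end of Jun, 30 days; 59 left).
−30 → May 31, 1596 (end of May, 31 days; 29 left).
−29 → May 2, 1596.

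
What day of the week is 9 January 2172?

Doomsday rule: the anchor day for the 2100s is Sunday. For year 72: 72÷12 = 6 r 0, and 0÷4 = 0, so 6+0+0 = 6.
Sunday + 6 ≡ Saturday — that's 2172's doomsday.
In January the doomsday date is Jan 4 (2172 is a leap year (divisible by 4)).
Jan 9 is 5 days after Jan 4; 5 mod 7 = 5, so Saturday + 5 = Thursday.

Thursday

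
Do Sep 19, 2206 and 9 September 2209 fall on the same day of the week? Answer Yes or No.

From Sep 19, 2206 to Sep 9, 2209 is 1086 days.
1086 mod 7 = 1, so they are different weekdays.
(Sep 19, 2206 is a Friday; Sep 9, 2209 is a Saturday.)

No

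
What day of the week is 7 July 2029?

Saturday

Doomsday rule: the anchor day for the 2000s is Tuesday. For year 29: 29÷12 = 2 r 5, and 5÷4 = 1, so 2+5+1 = 8.
Tuesday + 8 ≡ Wednesday — that's 2029's doomsday.
In July the doomsday date is Jul 11.
Jul 7 is 4 days before Jul 11; 4 mod 7 = 4, so Wednesday − 4 = Saturday.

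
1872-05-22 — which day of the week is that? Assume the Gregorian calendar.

Doomsday rule: the anchor day for the 1800s is Friday. For year 72: 72÷12 = 6 r 0, and 0÷4 = 0, so 6+0+0 = 6.
Friday + 6 ≡ Thursday — that's 1872's doomsday.
In May the doomsday date is May 9.
May 22 is 13 days after May 9; 13 mod 7 = 6, so Thursday + 6 = Wednesday.

Wednesday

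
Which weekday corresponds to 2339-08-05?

Saturday

Doomsday rule: the anchor day for the 2300s is Wednesday. For year 39: 39÷12 = 3 r 3, and 3÷4 = 0, so 3+3+0 = 6.
Wednesday + 6 ≡ Tuesday — that's 2339's doomsday.
In August the doomsday date is Aug 8.
Aug 5 is 3 days before Aug 8; 3 mod 7 = 3, so Tuesday − 3 = Saturday.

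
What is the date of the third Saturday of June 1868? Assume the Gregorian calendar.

June 20, 1868

June 1, 1868 is a Monday.
The first Saturday is therefore June 6 (5 days later).
The third Saturday is 6 + 2×7 = June 20.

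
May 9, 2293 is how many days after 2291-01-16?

Jan 16, 2291 → Jan 16, 2292: 365 days.
Jan 16, 2292 → Jan 16, 2293: 366 days (Feb 29, 2292 is in that span).
Jan 16, 2293 → Feb 16, 2293: 31 days (January has 31).
Feb 16, 2293 → Mar 16, 2293: 28 days (February has 28).
Mar 16, 2293 → Apr 16, 2293: 31 days (March has 31).
Apr 16, 2293 → May 9, 2293: 23 days.
Total: 844 days.

844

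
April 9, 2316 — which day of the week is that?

Sunday

Doomsday rule: the anchor day for the 2300s is Wednesday. For year 16: 16÷12 = 1 r 4, and 4÷4 = 1, so 1+4+1 = 6.
Wednesday + 6 ≡ Tuesday — that's 2316's doomsday.
In April the doomsday date is Apr 4.
Apr 9 is 5 days after Apr 4; 5 mod 7 = 5, so Tuesday + 5 = Sunday.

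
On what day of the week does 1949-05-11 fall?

Wednesday

Doomsday rule: the anchor day for the 1900s is Wednesday. For year 49: 49÷12 = 4 r 1, and 1÷4 = 0, so 4+1+0 = 5.
Wednesday + 5 ≡ Monday — that's 1949's doomsday.
In May the doomsday date is May 9.
May 11 is 2 days after May 9; 2 mod 7 = 2, so Monday + 2 = Wednesday.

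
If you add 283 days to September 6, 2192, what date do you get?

Sep has 30 days: +25 → Oct 1, 2192 (258 left).
Oct has 31 days: +31 → Nov 1, 2192 (227 left).
Nov has 30 days: +30 → Dec 1, 2192 (197 left).
Dec has 31 days: +31 → Jan 1, 2193 (166 left).
Jan has 31 days: +31 → Feb 1, 2193 (135 left).
Feb has 28 days: +28 → Mar 1, 2193 (107 left).
Mar has 31 days: +31 → Apr 1, 2193 (76 left).
Apr has 30 days: +30 → May 1, 2193 (46 left).
May has 31 days: +31 → Jun 1, 2193 (15 left).
+15 → Jun 16, 2193.

June 16, 2193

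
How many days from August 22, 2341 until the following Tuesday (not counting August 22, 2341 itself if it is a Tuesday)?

4

Aug 22, 2341 is a Friday.
From Friday to the next Tuesday is 4 days.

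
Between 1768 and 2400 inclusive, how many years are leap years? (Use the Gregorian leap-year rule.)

154

Multiples of 4 in [1768,2400]: 159.
Of those, multiples of 100: 7 (not leap unless ÷400).
Multiples of 400: 2.
Leap years = 159 − 7 + 2 = 154.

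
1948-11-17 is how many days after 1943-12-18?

1796

Dec 18, 1943 → Dec 18, 1944: 366 days (Feb 29, 1944 is in that span).
Dec 18, 1944 → Dec 18, 1945: 365 days.
Dec 18, 1945 → Dec 18, 1946: 365 days.
Dec 18, 1946 → Dec 18, 1947: 365 days.
Dec 18, 1947 → Jan 18, 1948: 31 days (December has 31).
Jan 18, 1948 → Feb 18, 1948: 31 days (January has 31).
Feb 18, 1948 → Mar 18, 1948: 29 days (February has 29).
Mar 18, 1948 → Apr 18, 1948: 31 days (March has 31).
Apr 18, 1948 → May 18, 1948: 30 days (April has 30).
May 18, 1948 → Jun 18, 1948: 31 days (May has 31).
Jun 18, 1948 → Jul 18, 1948: 30 days (June has 30).
Jul 18, 1948 → Aug 18, 1948: 31 days (July has 31).
Aug 18, 1948 → Sep 18, 1948: 31 days (August has 31).
Sep 18, 1948 → Oct 18, 1948: 30 days (September has 30).
Oct 18, 1948 → Nov 17, 1948: 30 days.
Total: 1796 days.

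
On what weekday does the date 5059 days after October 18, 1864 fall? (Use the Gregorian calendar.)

First find the weekday of Oct 18, 1864. Doomsday rule: the anchor day for the 1800s is Friday. For year 64: 64÷12 = 5 r 4, and 4÷4 = 1, so 5+4+1 = 10.
Friday + 10 ≡ Monday — that's 1864's doomsday.
In October the doomsday date is Oct 10.
Oct 18 is 8 days after Oct 10; 8 mod 7 = 1, so Monday + 1 = Tuesday.
5059 mod 7 = 5, so 5059 days after a Tuesday is Tuesday + 5 = Sunday.

Sunday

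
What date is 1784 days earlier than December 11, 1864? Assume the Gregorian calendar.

January 23, 1860

−366 (one year; includes Feb 29, 1864) → Dec 11, 1863 (1418 left).
−365 (one year) → Dec 11, 1862 (1053 left).
−365 (one year) → Dec 11, 1861 (688 left).
−365 (one year) → Dec 11, 1860 (323 left).
−11 → Nov 30, 1860 (end of Nov, 30 days; 312 left).
−30 → Oct 31, 1860 (end of Oct, 31 days; 282 left).
−31 → Sep 30, 1860 (end of Sep, 30 days; 251 left).
−30 → Aug 31, 1860 (end of Aug, 31 days; 221 left).
−31 → Jul 31, 1860 (end of Jul, 31 days; 190 left).
−31 → Jun 30, 1860 (end of Jun, 30 days; 159 left).
−30 → May 31, 1860 (end of May, 31 days; 129 left).
−31 → Apr 30, 1860 (end of Apr, 30 days; 98 left).
−30 → Mar 31, 1860 (end of Mar, 31 days; 68 left).
−31 → Feb 29, 1860 (end of Feb, 29 days; 37 left).
−29 → Jan 31, 1860 (end of Jan, 31 days; 8 left).
−8 → Jan 23, 1860.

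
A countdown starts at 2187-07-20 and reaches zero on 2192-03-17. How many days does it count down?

Jul 20, 2187 → Jul 20, 2188: 366 days (Feb 29, 2188 is in that span).
Jul 20, 2188 → Jul 20, 2189: 365 days.
Jul 20, 2189 → Jul 20, 2190: 365 days.
Jul 20, 2190 → Jul 20, 2191: 365 days.
Jul 20, 2191 → Aug 20, 2191: 31 days (July has 31).
Aug 20, 2191 → Sep 20, 2191: 31 days (August has 31).
Sep 20, 2191 → Oct 20, 2191: 30 days (September has 30).
Oct 20, 2191 → Nov 20, 2191: 31 days (October has 31).
Nov 20, 2191 → Dec 20, 2191: 30 days (November has 30).
Dec 20, 2191 → Jan 20, 2192: 31 days (December has 31).
Jan 20, 2192 → Feb 20, 2192: 31 days (January has 31).
Feb 20, 2192 → Mar 17, 2192: 26 days.
Total: 1702 days.

1702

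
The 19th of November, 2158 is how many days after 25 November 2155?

Nov 25, 2155 → Nov 25, 2156: 366 days (Feb 29, 2156 is in that span).
Nov 25, 2156 → Nov 25, 2157: 365 days.
Nov 25, 2157 → Dec 25, 2157: 30 days (November has 30).
Dec 25, 2157 → Jan 25, 2158: 31 days (December has 31).
Jan 25, 2158 → Feb 25, 2158: 31 days (January has 31).
Feb 25, 2158 → Mar 25, 2158: 28 days (February has 28).
Mar 25, 2158 → Apr 25, 2158: 31 days (March has 31).
Apr 25, 2158 → May 25, 2158: 30 days (April has 30).
May 25, 2158 → Jun 25, 2158: 31 days (May has 31).
Jun 25, 2158 → Jul 25, 2158: 30 days (June has 30).
Jul 25, 2158 → Aug 25, 2158: 31 days (July has 31).
Aug 25, 2158 → Sep 25, 2158: 31 days (August has 31).
Sep 25, 2158 → Oct 25, 2158: 30 days (September has 30).
Oct 25, 2158 → Nov 19, 2158: 25 days.
Total: 1090 days.

1090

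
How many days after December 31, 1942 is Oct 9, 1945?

1013

Dec 31, 1942 → Dec 31, 1943: 365 days.
Dec 31, 1943 → Dec 31, 1944: 366 days (Feb 29, 1944 is in that span).
Dec 31, 1944 → Jan 31, 1945: 31 days (December has 31).
Jan 31, 1945 → Feb 28, 1945: 28 days (January has 31).
Feb 28, 1945 → Mar 28, 1945: 28 days (February has 28).
Mar 28, 1945 → Apr 28, 1945: 31 days (March has 31).
Apr 28, 1945 → May 28, 1945: 30 days (April has 30).
May 28, 1945 → Jun 28, 1945: 31 days (May has 31).
Jun 28, 1945 → Jul 28, 1945: 30 days (June has 30).
Jul 28, 1945 → Aug 28, 1945: 31 days (July has 31).
Aug 28, 1945 → Sep 28, 1945: 31 days (August has 31).
Sep 28, 1945 → Oct 9, 1945: 11 days.
Total: 1013 days.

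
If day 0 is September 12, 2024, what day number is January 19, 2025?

Sep 12, 2024 → Oct 12, 2024: 30 days (September has 30).
Oct 12, 2024 → Nov 12, 2024: 31 days (October has 31).
Nov 12, 2024 → Dec 12, 2024: 30 days (November has 30).
Dec 12, 2024 → Jan 12, 2025: 31 days (December has 31).
Jan 12, 2025 → Jan 19, 2025: 7 days.
Total: 129 days.

129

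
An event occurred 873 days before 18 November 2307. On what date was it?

June 28, 2305

−365 (one year) → Nov 18, 2306 (508 left).
−365 (one year) → Nov 18, 2305 (143 left).
−18 → Oct 31, 2305 (end of Oct, 31 days; 125 left).
−31 → Sep 30, 2305 (end of Sep, 30 days; 94 left).
−30 → Aug 31, 2305 (end of Aug, 31 days; 64 left).
−31 → Jul 31, 2305 (end of Jul, 31 days; 33 left).
−31 → Jun 30, 2305 (end of Jun, 30 days; 2 left).
−2 → Jun 28, 2305.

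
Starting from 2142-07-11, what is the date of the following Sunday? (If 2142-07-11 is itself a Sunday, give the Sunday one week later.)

Jul 11, 2142 is a Wednesday.
From Wednesday to the next Sunday is 4 days.
Jul 11, 2142 + 4 = Jul 15, 2142.

July 15, 2142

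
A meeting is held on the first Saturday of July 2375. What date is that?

July 5, 2375

July 1, 2375 is a Tuesday.
The first Saturday is therefore July 5 (4 days later).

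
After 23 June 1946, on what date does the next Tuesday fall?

Jun 23, 1946 is a Sunday.
From Sunday to the next Tuesday is 2 days.
Jun 23, 1946 + 2 = Jun 25, 1946.

June 25, 1946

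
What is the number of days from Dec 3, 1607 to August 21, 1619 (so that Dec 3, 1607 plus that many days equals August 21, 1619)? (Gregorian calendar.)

Dec 3, 1607 → Dec 3, 1608: 366 days (Feb 29, 1608 is in that span).
Dec 3, 1608 → Dec 3, 1609: 365 days.
Dec 3, 1609 → Dec 3, 1610: 365 days.
Dec 3, 1610 → Dec 3, 1611: 365 days.
Dec 3, 1611 → Dec 3, 1612: 366 days (Feb 29, 1612 is in that span).
Dec 3, 1612 → Dec 3, 1613: 365 days.
Dec 3, 1613 → Dec 3, 1614: 365 days.
Dec 3, 1614 → Dec 3, 1615: 365 days.
Dec 3, 1615 → Dec 3, 1616: 366 days (Feb 29, 1616 is in that span).
Dec 3, 1616 → Dec 3, 1617: 365 days.
Dec 3, 1617 → Dec 3, 1618: 365 days.
Dec 3, 1618 → Jan 3, 1619: 31 days (December has 31).
Jan 3, 1619 → Feb 3, 1619: 31 days (January has 31).
Feb 3, 1619 → Mar 3, 1619: 28 days (February has 28).
Mar 3, 1619 → Apr 3, 1619: 31 days (March has 31).
Apr 3, 1619 → May 3, 1619: 30 days (April has 30).
May 3, 1619 → Jun 3, 1619: 31 days (May has 31).
Jun 3, 1619 → Jul 3, 1619: 30 days (June has 30).
Jul 3, 1619 → Aug 3, 1619: 31 days (July has 31).
Aug 3, 1619 → Aug 21, 1619: 18 days.
Total: 4279 days.

4279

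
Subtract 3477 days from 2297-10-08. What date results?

April 1, 2288

−365 (one year) → Oct 8, 2296 (3112 left).
−366 (one year; includes Feb 29, 2296) → Oct 8, 2295 (2746 left).
−365 (one year) → Oct 8, 2294 (2381 left).
−365 (one year) → Oct 8, 2293 (2016 left).
−365 (one year) → Oct 8, 2292 (1651 left).
−366 (one year; includes Feb 29, 2292) → Oct 8, 2291 (1285 left).
−365 (one year) → Oct 8, 2290 (920 left).
−365 (one year) → Oct 8, 2289 (555 left).
−365 (one year) → Oct 8, 2288 (190 left).
−8 → Sep 30, 2288 (end of Sep, 30 days; 182 left).
−30 → Aug 31, 2288 (end of Aug, 31 days; 152 left).
−31 → Jul 31, 2288 (end of Jul, 31 days; 121 left).
−31 → Jun 30, 2288 (end of Jun, 30 days; 90 left).
−30 → May 31, 2288 (end of May, 31 days; 60 left).
−31 → Apr 30, 2288 (end of Apr, 30 days; 29 left).
−29 → Apr 1, 2288.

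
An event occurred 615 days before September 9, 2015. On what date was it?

January 2, 2014

−365 (one year) → Sep 9, 2014 (250 left).
−9 → Aug 31, 2014 (end of Aug, 31 days; 241 left).
−31 → Jul 31, 2014 (end of Jul, 31 days; 210 left).
−31 → Jun 30, 2014 (end of Jun, 30 days; 179 left).
−30 → May 31, 2014 (end of May, 31 days; 149 left).
−31 → Apr 30, 2014 (end of Apr, 30 days; 118 left).
−30 → Mar 31, 2014 (end of Mar, 31 days; 88 left).
−31 → Feb 28, 2014 (end of Feb, 28 days; 57 left).
−28 → Jan 31, 2014 (end of Jan, 31 days; 29 left).
−29 → Jan 2, 2014.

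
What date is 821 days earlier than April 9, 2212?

−366 (one year; includes Feb 29, 2212) → Apr 9, 2211 (455 left).
−365 (one year) → Apr 9, 2210 (90 left).
−9 → Mar 31, 2210 (end of Mar, 31 days; 81 left).
−31 → Feb 28, 2210 (end of Feb, 28 days; 50 left).
−28 → Jan 31, 2210 (end of Jan, 31 days; 22 left).
−22 → Jan 9, 2210.

January 9, 2210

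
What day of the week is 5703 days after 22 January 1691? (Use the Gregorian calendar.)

Jan 22, 1691 is a Monday.
5703 mod 7 = 5, so 5703 days after a Monday is Monday + 5 = Saturday.

Saturday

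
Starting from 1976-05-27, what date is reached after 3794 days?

October 16, 1986

+365 (one year) → May 27, 1977 (3429 left).
+365 (one year) → May 27, 1978 (3064 left).
+365 (one year) → May 27, 1979 (2699 left).
+366 (one year; includes Feb 29, 1980) → May 27, 1980 (2333 left).
+365 (one year) → May 27, 1981 (1968 left).
+365 (one year) → May 27, 1982 (1603 left).
+365 (one year) → May 27, 1983 (1238 left).
+366 (one year; includes Feb 29, 1984) → May 27, 1984 (872 left).
+365 (one year) → May 27, 1985 (507 left).
+365 (one year) → May 27, 1986 (142 left).
May has 31 days: +5 → Jun 1, 1986 (137 left).
Jun has 30 days: +30 → Jul 1, 1986 (107 left).
Jul has 31 days: +31 → Aug 1, 1986 (76 left).
Aug has 31 days: +31 → Sep 1, 1986 (45 left).
Sep has 30 days: +30 → Oct 1, 1986 (15 left).
+15 → Oct 16, 1986.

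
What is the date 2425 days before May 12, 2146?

September 21, 2139

−365 (one year) → May 12, 2145 (2060 left).
−365 (one year) → May 12, 2144 (1695 left).
−366 (one year; includes Feb 29, 2144) → May 12, 2143 (1329 left).
−365 (one year) → May 12, 2142 (964 left).
−365 (one year) → May 12, 2141 (599 left).
−365 (one year) → May 12, 2140 (234 left).
−12 → Apr 30, 2140 (end of Apr, 30 days; 222 left).
−30 → Mar 31, 2140 (end of Mar, 31 days; 192 left).
−31 → Feb 29, 2140 (end of Feb, 29 days; 161 left).
−29 → Jan 31, 2140 (end of Jan, 31 days; 132 left).
−31 → Dec 31, 2139 (end of Dec, 31 days; 101 left).
−31 → Nov 30, 2139 (end of Nov, 30 days; 70 left).
−30 → Oct 31, 2139 (end of Oct, 31 days; 40 left).
−31 → Sep 30, 2139 (end of Sep, 30 days; 9 left).
−9 → Sep 21, 2139.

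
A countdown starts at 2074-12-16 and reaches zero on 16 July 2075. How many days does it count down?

Dec 16, 2074 → Jan 16, 2075: 31 days (December has 31).
Jan 16, 2075 → Feb 16, 2075: 31 days (January has 31).
Feb 16, 2075 → Mar 16, 2075: 28 days (February has 28).
Mar 16, 2075 → Apr 16, 2075: 31 days (March has 31).
Apr 16, 2075 → May 16, 2075: 30 days (April has 30).
May 16, 2075 → Jun 16, 2075: 31 days (May has 31).
Jun 16, 2075 → Jul 16, 2075: 30 days.
Total: 212 days.

212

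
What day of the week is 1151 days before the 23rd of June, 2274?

Saturday

First find the weekday of Jun 23, 2274. Doomsday rule: the anchor day for the 2200s is Friday. For year 74: 74÷12 = 6 r 2, and 2÷4 = 0, so 6+2+0 = 8.
Friday + 8 ≡ Saturday — that's 2274's doomsday.
In June the doomsday date is Jun 6.
Jun 23 is 17 days after Jun 6; 17 mod 7 = 3, so Saturday + 3 = Tuesday.
1151 mod 7 = 3, so 1151 days before a Tuesday is Tuesday − 3 = Saturday.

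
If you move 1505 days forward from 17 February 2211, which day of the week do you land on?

First find the weekday of Feb 17, 2211. Doomsday rule: the anchor day for the 2200s is Friday. For year 11: 11÷12 = 0 r 11, and 11÷4 = 2, so 0+11+2 = 13.
Friday + 13 ≡ Thursday — that's 2211's doomsday.
In February the doomsday date is Feb 28 (2211 is not a leap year).
Feb 17 is 11 days before Feb 28; 11 mod 7 = 4, so Thursday − 4 = Sunday.
1505 mod 7 = 0, so 1505 days after a Sunday is Sunday + 0 = Sunday.

Sunday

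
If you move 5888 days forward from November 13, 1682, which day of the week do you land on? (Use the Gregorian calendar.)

Saturday

First find the weekday of Nov 13, 1682. Doomsday rule: the anchor day for the 1600s is Tuesday. For year 82: 82÷12 = 6 r 10, and 10÷4 = 2, so 6+10+2 = 18.
Tuesday + 18 ≡ Saturday — that's 1682's doomsday.
In November the doomsday date is Nov 7.
Nov 13 is 6 days after Nov 7; 6 mod 7 = 6, so Saturday + 6 = Friday.
5888 mod 7 = 1, so 5888 days after a Friday is Friday + 1 = Saturday.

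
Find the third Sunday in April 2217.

April 20, 2217

April 1, 2217 is a Tuesday.
The first Sunday is therefore April 6 (5 days later).
The third Sunday is 6 + 2×7 = April 20.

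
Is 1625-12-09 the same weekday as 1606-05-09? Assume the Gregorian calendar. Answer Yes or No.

From May 9, 1606 to Dec 9, 1625 is 7154 days.
7154 mod 7 = 0, so they are the same weekday.
(May 9, 1606 is a Tuesday; Dec 9, 1625 is a Tuesday.)

Yes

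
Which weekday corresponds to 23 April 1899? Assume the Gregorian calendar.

Doomsday rule: the anchor day for the 1800s is Friday. For year 99: 99÷12 = 8 r 3, and 3÷4 = 0, so 8+3+0 = 11.
Friday + 11 ≡ Tuesday — that's 1899's doomsday.
In April the doomsday date is Apr 4.
Apr 23 is 19 days after Apr 4; 19 mod 7 = 5, so Tuesday + 5 = Sunday.

Sunday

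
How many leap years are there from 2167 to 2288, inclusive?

Multiples of 4 in [2167,2288]: 31.
Of those, multiples of 100: 1 (not leap unless ÷400).
Multiples of 400: 0.
Leap years = 31 − 1 + 0 = 30.

30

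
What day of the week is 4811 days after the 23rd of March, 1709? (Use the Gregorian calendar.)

Mar 23, 1709 is a Saturday.
4811 mod 7 = 2, so 4811 days after a Saturday is Saturday + 2 = Monday.

Monday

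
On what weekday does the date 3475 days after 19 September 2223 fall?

Monday

Sep 19, 2223 is a Friday.
3475 mod 7 = 3, so 3475 days after a Friday is Friday + 3 = Monday.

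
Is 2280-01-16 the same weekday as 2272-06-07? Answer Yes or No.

Yes

From Jun 7, 2272 to Jan 16, 2280 is 2779 days.
2779 mod 7 = 0, so they are the same weekday.
(Jun 7, 2272 is a Friday; Jan 16, 2280 is a Friday.)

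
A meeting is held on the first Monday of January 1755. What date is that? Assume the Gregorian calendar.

January 6, 1755

January 1, 1755 is a Wednesday.
The first Monday is therefore January 6 (5 days later).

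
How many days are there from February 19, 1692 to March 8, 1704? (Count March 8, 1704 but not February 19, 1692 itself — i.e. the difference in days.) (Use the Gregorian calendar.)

Feb 19, 1692 → Feb 19, 1693: 366 days (Feb 29, 1692 is in that span).
Feb 19, 1693 → Feb 19, 1694: 365 days.
Feb 19, 1694 → Feb 19, 1695: 365 days.
Feb 19, 1695 → Feb 19, 1696: 365 days.
Feb 19, 1696 → Feb 19, 1697: 366 days (Feb 29, 1696 is in that span).
Feb 19, 1697 → Feb 19, 1698: 365 days.
Feb 19, 1698 → Feb 19, 1699: 365 days.
Feb 19, 1699 → Feb 19, 1700: 365 days.
Feb 19, 1700 → Feb 19, 1701: 365 days.
Feb 19, 1701 → Feb 19, 1702: 365 days.
Feb 19, 1702 → Feb 19, 1703: 365 days.
Feb 19, 1703 → Mar 19, 1703: 28 days (February has 28).
Mar 19, 1703 → Apr 19, 1703: 31 days (March has 31).
Apr 19, 1703 → May 19, 1703: 30 days (April has 30).
May 19, 1703 → Jun 19, 1703: 31 days (May has 31).
Jun 19, 1703 → Jul 19, 1703: 30 days (June has 30).
Jul 19, 1703 → Aug 19, 1703: 31 days (July has 31).
Aug 19, 1703 → Sep 19, 1703: 31 days (August has 31).
Sep 19, 1703 → Oct 19, 1703: 30 days (September has 30).
Oct 19, 1703 → Nov 19, 1703: 31 days (October has 31).
Nov 19, 1703 → Dec 19, 1703: 30 days (November has 30).
Dec 19, 1703 → Jan 19, 1704: 31 days (December has 31).
Jan 19, 1704 → Feb 19, 1704: 31 days (January has 31).
Feb 19, 1704 → Mar 8, 1704: 18 days.
Total: 4400 days.

4400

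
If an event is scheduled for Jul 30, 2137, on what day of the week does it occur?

Doomsday rule: the anchor day for the 2100s is Sunday. For year 37: 37÷12 = 3 r 1, and 1÷4 = 0, so 3+1+0 = 4.
Sunday + 4 ≡ Thursday — that's 2137's doomsday.
In July the doomsday date is Jul 11.
Jul 30 is 19 days after Jul 11; 19 mod 7 = 5, so Thursday + 5 = Tuesday.

Tuesday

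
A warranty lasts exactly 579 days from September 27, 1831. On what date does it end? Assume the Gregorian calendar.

+366 (one year; includes Feb 29, 1832) → Sep 27, 1832 (213 left).
Sep has 30 days: +4 → Oct 1, 1832 (209 left).
Oct has 31 days: +31 → Nov 1, 1832 (178 left).
Nov has 30 days: +30 → Dec 1, 1832 (148 left).
Dec has 31 days: +31 → Jan 1, 1833 (117 left).
Jan has 31 days: +31 → Feb 1, 1833 (86 left).
Feb has 28 days: +28 → Mar 1, 1833 (58 left).
Mar has 31 days: +31 → Apr 1, 1833 (27 left).
+27 → Apr 28, 1833.

April 28, 1833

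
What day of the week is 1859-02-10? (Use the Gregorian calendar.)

Thursday

Doomsday rule: the anchor day for the 1800s is Friday. For year 59: 59÷12 = 4 r 11, and 11÷4 = 2, so 4+11+2 = 17.
Friday + 17 ≡ Monday — that's 1859's doomsday.
In February the doomsday date is Feb 28 (1859 is not a leap year).
Feb 10 is 18 days before Feb 28; 18 mod 7 = 4, so Monday − 4 = Thursday.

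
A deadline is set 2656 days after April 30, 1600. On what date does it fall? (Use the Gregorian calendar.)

August 8, 1607

+365 (one year) → Apr 30, 1601 (2291 left).
+365 (one year) → Apr 30, 1602 (1926 left).
+365 (one year) → Apr 30, 1603 (1561 left).
+366 (one year; includes Feb 29, 1604) → Apr 30, 1604 (1195 left).
+365 (one year) → Apr 30, 1605 (830 left).
+365 (one year) → Apr 30, 1606 (465 left).
+365 (one year) → Apr 30, 1607 (100 left).
Apr has 30 days: +1 → May 1, 1607 (99 left).
May has 31 days: +31 → Jun 1, 1607 (68 left).
Jun has 30 days: +30 → Jul 1, 1607 (38 left).
Jul has 31 days: +31 → Aug 1, 1607 (7 left).
+7 → Aug 8, 1607.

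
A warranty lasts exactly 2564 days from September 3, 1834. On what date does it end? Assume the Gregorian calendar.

+365 (one year) → Sep 3, 1835 (2199 left).
+366 (one year; includes Feb 29, 1836) → Sep 3, 1836 (1833 left).
+365 (one year) → Sep 3, 1837 (1468 left).
+365 (one year) → Sep 3, 1838 (1103 left).
+365 (one year) → Sep 3, 1839 (738 left).
+366 (one year; includes Feb 29, 1840) → Sep 3, 1840 (372 left).
Sep has 30 days: +28 → Oct 1, 1840 (344 left).
Oct has 31 days: +31 → Nov 1, 1840 (313 left).
Nov has 30 days: +30 → Dec 1, 1840 (283 left).
Dec has 31 days: +31 → Jan 1, 1841 (252 left).
Jan has 31 days: +31 → Feb 1, 1841 (221 left).
Feb has 28 days: +28 → Mar 1, 1841 (193 left).
Mar has 31 days: +31 → Apr 1, 1841 (162 left).
Apr has 30 days: +30 → May 1, 1841 (132 left).
May has 31 days: +31 → Jun 1, 1841 (101 left).
Jun has 30 days: +30 → Jul 1, 1841 (71 left).
Jul has 31 days: +31 → Aug 1, 1841 (40 left).
Aug has 31 days: +31 → Sep 1, 1841 (9 left).
+9 → Sep 10, 1841.

September 10, 1841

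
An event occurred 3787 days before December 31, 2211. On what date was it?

August 18, 2201

−365 (one year) → Dec 31, 2210 (3422 left).
−365 (one year) → Dec 31, 2209 (3057 left).
−365 (one year) → Dec 31, 2208 (2692 left).
−366 (one year; includes Feb 29, 2208) → Dec 31, 2207 (2326 left).
−365 (one year) → Dec 31, 2206 (1961 left).
−365 (one year) → Dec 31, 2205 (1596 left).
−365 (one year) → Dec 31, 2204 (1231 left).
−366 (one year; includes Feb 29, 2204) → Dec 31, 2203 (865 left).
−365 (one year) → Dec 31, 2202 (500 left).
−365 (one year) → Dec 31, 2201 (135 left).
−31 → Nov 30, 2201 (end of Nov, 30 days; 104 left).
−30 → Oct 31, 2201 (end of Oct, 31 days; 74 left).
−31 → Sep 30, 2201 (end of Sep, 30 days; 43 left).
−30 → Aug 31, 2201 (end of Aug, 31 days; 13 left).
−13 → Aug 18, 2201.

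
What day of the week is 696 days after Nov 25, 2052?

Thursday

First find the weekday of Nov 25, 2052. Doomsday rule: the anchor day for the 2000s is Tuesday. For year 52: 52÷12 = 4 r 4, and 4÷4 = 1, so 4+4+1 = 9.
Tuesday + 9 ≡ Thursday — that's 2052's doomsday.
In November the doomsday date is Nov 7.
Nov 25 is 18 days after Nov 7; 18 mod 7 = 4, so Thursday + 4 = Monday.
696 mod 7 = 3, so 696 days after a Monday is Monday + 3 = Thursday.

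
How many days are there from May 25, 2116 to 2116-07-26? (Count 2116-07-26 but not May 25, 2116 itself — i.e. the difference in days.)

May 25, 2116 → Jun 25, 2116: 31 days (May has 31).
Jun 25, 2116 → Jul 25, 2116: 30 days (June has 30).
Jul 25, 2116 → Jul 26, 2116: 1 days.
Total: 62 days.

62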